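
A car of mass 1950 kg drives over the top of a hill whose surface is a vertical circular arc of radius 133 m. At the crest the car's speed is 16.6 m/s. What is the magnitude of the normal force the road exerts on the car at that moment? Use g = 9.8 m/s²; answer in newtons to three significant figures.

15100 N

At the crest the centripetal acceleration points downward (toward the centre of the arc), so mg − N = mv²/r.
N = m(g − v²/r) = 1950 × (9.8 − (16.6)²/133) = 1950 × (9.8 − 2.072) = 1950 × 7.728 = 15070 N.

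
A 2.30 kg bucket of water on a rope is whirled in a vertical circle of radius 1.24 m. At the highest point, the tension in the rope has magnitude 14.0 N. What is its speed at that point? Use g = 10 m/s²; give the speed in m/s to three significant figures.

At the top, T + mg = mv²/r, so v = √(r(T/m + g)) = √(1.24 × (14.0/2.30 + 10.0)) = √(1.24 × 16.09) = √19.95 = 4.466 m/s.

4.47 m/s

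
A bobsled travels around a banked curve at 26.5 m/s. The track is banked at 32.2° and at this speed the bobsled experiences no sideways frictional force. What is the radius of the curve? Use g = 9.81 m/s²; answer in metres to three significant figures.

114 m

Frictionless banking: tanθ = v²/(rg), so r = v²/(g tanθ).
r = (26.5)²/(9.81 × tan 32.2°) = 702.2/(9.81 × 0.6297) = 702.2/6.178 = 113.7 m.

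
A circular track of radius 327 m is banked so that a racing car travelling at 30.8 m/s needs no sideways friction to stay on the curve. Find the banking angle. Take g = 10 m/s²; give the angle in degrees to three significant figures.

16.2°

For a frictionless banked turn: horizontally N sinθ = mv²/r and vertically N cosθ = mg.
Dividing: tanθ = v²/(r g) = (30.8)²/(327 × 10.0) = 948.6/3270 = 0.2901.
θ = arctan(0.2901) = 16.18°.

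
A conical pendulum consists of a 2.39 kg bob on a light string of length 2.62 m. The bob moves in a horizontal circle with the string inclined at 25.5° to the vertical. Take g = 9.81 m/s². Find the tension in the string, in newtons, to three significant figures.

Vertically the bob has no acceleration, so T cosθ = mg.
T = mg/cosθ = 2.39 × 9.81 / cos 25.5° = 23.45/0.9026 = 25.98 N.

26.0 N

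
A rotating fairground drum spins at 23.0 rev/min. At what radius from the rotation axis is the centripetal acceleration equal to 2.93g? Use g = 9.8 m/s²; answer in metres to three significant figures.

ω = 23.0 rev/min × 2π/60 = 2.409 rad/s.
a_c = ω²r = 2.93g ⇒ r = 2.93 × 9.8 / (2.409)² = 28.71/5.801 = 4.950 m.

4.95 m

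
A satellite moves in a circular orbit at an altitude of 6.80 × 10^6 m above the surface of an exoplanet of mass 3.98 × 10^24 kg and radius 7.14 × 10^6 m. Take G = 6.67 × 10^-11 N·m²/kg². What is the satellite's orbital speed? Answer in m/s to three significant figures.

Orbital radius r = R + h = 7.14 × 10^6 + 6.80 × 10^6 = 1.394 × 10^7 m.
Gravity supplies the centripetal force: G M m / r² = m v² / r, so v = √(GM/r).
v = √(6.67 × 10^-11 × 3.98 × 10^24 / 1.394 × 10^7) = √(1.904 × 10^7) = 4364 m/s.

4360 m/s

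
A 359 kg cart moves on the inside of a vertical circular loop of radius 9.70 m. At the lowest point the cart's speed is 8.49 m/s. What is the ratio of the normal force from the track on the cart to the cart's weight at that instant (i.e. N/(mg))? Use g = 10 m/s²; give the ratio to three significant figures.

1.74

At the bottom, N − mg = mv²/r, so N = m(v²/r + g) and N/(mg) = v²/(rg) + 1 = (8.49)²/(9.70 × 10.0) + 1 = 0.7431 + 1 = 1.743.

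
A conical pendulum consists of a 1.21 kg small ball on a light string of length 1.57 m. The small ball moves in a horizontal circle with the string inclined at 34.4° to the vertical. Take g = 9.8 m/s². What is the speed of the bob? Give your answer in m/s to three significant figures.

The radius of the circle is r = L sinθ = 1.57 × sin 34.4° = 0.8870 m.
Horizontally T sinθ = mv²/r and vertically T cosθ = mg, so tanθ = v²/(rg).
v = √(r g tanθ) = √(0.8870 × 9.8 × 0.6847) = √5.952 = 2.440 m/s.

2.44 m/s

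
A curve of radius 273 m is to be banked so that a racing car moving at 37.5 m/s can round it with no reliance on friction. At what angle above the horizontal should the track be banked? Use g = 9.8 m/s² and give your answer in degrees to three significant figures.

For a frictionless banked turn: horizontally N sinθ = mv²/r and vertically N cosθ = mg.
Dividing: tanθ = v²/(r g) = (37.5)²/(273 × 9.8) = 1406/2675 = 0.5256.
θ = arctan(0.5256) = 27.73°.

27.7°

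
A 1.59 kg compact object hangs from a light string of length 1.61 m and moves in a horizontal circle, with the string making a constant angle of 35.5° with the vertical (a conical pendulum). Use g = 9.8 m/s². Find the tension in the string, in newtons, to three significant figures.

Vertically the bob has no acceleration, so T cosθ = mg.
T = mg/cosθ = 1.59 × 9.8 / cos 35.5° = 15.58/0.8141 = 19.14 N.

19.1 N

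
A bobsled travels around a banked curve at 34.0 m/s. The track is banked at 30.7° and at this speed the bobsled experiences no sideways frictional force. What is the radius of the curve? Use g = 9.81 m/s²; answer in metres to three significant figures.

Frictionless banking: tanθ = v²/(rg), so r = v²/(g tanθ).
r = (34.0)²/(9.81 × tan 30.7°) = 1156/(9.81 × 0.5938) = 1156/5.825 = 198.5 m.

198 m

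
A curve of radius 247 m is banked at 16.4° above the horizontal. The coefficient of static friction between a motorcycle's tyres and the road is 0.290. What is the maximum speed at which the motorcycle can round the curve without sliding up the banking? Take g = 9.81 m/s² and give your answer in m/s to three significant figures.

At the maximum speed, friction acts down the slope at its limiting value f = μN. Radially (horizontal, toward centre): N sinθ + μN cosθ = mv²/r. Vertically: N cosθ − μN sinθ = mg.
Dividing: v² = r g (sinθ + μcosθ)/(cosθ − μsinθ).
sinθ + μcosθ = 0.2823 + 0.290×0.9593 = 0.5605; cosθ − μsinθ = 0.9593 − 0.290×0.2823 = 0.8774.
v² = 247 × 9.81 × 0.5605/0.8774 = 1548 m²/s², so v = 39.34 m/s.

39.3 m/s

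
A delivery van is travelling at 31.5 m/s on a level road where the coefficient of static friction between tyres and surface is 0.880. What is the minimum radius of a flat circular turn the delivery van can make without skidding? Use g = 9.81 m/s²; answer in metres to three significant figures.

At the limit, μ_s m g = m v²/r, so r_min = v²/(μ_s g) = (31.5)²/(0.880 × 9.81) = 992.2/8.633 = 114.9 m.

115 m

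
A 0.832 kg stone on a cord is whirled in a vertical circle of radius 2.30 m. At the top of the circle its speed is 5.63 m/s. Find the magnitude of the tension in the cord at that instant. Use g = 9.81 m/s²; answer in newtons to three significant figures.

At the top, both T and the weight mg point inward (toward the centre), so T + mg = mv²/r.
T = m(v²/r − g) = 0.832 × ((5.63)²/2.30 − 9.81) = 0.832 × (13.78 − 9.81) = 0.832 × 3.971 = 3.304 N.

3.30 N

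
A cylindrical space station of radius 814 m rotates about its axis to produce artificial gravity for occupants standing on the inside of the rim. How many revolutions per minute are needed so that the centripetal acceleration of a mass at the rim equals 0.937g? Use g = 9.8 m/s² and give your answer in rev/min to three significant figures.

Require ω²r = 0.937g, so ω = √(0.937 × 9.8/814) = 0.1062 rad/s.
In rev/min: ω × 60/(2π) = 0.1062 × 60/(2π) = 1.014 rev/min.

1.01 rev/min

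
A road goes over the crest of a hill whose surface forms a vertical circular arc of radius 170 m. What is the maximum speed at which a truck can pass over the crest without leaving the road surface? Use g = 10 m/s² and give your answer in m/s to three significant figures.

At the crest the centre of the circle is below the truck, so the net downward (centripetal) force is mg − N = mv²/r.
The truck leaves the road when N → 0, giving v_max = √(g r) = √(10.0 × 170) = 41.23 m/s.

41.2 m/s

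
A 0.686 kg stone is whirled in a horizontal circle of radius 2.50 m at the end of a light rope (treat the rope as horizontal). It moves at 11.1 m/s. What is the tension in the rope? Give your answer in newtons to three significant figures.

33.8 N

The tension is the only horizontal force, so it supplies the full centripetal force: T = m v²/r = 0.686 × (11.10)²/2.50 = 0.686 × 123.2/2.50 = 33.81 N.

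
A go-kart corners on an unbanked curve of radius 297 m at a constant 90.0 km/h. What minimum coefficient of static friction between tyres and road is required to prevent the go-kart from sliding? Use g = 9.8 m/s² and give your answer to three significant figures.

v = 90.0/3.6 = 25.00 m/s.
Friction provides the centripetal force: μ_s m g = m v²/r, so μ_s = v²/(g r) = (25.00)²/(9.8 × 297) = 625.0/2911 = 0.2147.

0.215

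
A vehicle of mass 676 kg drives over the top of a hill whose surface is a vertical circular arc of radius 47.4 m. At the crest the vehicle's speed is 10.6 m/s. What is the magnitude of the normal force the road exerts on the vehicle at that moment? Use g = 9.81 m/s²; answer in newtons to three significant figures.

At the crest the centripetal acceleration points downward (toward the centre of the arc), so mg − N = mv²/r.
N = m(g − v²/r) = 676 × (9.81 − (10.6)²/47.4) = 676 × (9.81 − 2.370) = 676 × 7.440 = 5029 N.

5030 N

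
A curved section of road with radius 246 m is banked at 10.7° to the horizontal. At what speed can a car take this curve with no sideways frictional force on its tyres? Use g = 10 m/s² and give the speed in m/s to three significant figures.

On a frictionless banked curve, N sinθ = mv²/r and N cosθ = mg, so tanθ = v²/(rg).
v = √(r g tanθ) = √(246 × 10.0 × tan 10.7°) = √(246 × 10.0 × 0.1890) = √464.8 = 21.56 m/s.

21.6 m/s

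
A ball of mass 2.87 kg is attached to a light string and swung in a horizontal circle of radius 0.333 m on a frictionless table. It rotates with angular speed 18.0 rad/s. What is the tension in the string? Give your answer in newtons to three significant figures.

310 N

v = ωr = 18.0 × 0.333 = 5.994 m/s.
The tension is the only horizontal force, so it supplies the full centripetal force: T = m v²/r = 2.87 × (5.994)²/0.333 = 2.87 × 35.93/0.333 = 309.7 N.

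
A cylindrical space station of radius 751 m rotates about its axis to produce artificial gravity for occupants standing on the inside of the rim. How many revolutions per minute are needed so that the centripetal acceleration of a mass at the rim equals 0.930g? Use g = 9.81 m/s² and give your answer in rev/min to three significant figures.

1.05 rev/min

Require ω²r = 0.930g, so ω = √(0.930 × 9.81/751) = 0.1102 rad/s.
In rev/min: ω × 60/(2π) = 0.1102 × 60/(2π) = 1.053 rev/min.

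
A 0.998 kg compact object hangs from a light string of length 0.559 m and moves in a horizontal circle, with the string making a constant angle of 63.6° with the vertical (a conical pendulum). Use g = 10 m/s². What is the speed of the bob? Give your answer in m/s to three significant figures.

The radius of the circle is r = L sinθ = 0.559 × sin 63.6° = 0.5007 m.
Horizontally T sinθ = mv²/r and vertically T cosθ = mg, so tanθ = v²/(rg).
v = √(r g tanθ) = √(0.5007 × 10.0 × 2.014) = √10.09 = 3.176 m/s.

3.18 m/s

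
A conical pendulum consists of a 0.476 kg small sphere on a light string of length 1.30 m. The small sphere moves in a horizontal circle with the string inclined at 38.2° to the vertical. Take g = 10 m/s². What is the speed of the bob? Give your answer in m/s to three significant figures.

The radius of the circle is r = L sinθ = 1.30 × sin 38.2° = 0.8039 m.
Horizontally T sinθ = mv²/r and vertically T cosθ = mg, so tanθ = v²/(rg).
v = √(r g tanθ) = √(0.8039 × 10.0 × 0.7869) = √6.326 = 2.515 m/s.

2.52 m/s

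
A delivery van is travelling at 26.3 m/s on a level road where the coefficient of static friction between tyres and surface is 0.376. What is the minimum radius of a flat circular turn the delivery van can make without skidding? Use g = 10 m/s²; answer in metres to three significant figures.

At the limit, μ_s m g = m v²/r, so r_min = v²/(μ_s g) = (26.3)²/(0.376 × 10.0) = 691.7/3.760 = 184.0 m.

184 m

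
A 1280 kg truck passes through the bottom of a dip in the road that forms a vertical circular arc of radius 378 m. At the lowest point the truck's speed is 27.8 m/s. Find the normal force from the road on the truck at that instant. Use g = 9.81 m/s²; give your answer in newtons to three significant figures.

At the lowest point, N points up (toward the centre) and the weight mg points down (away from the centre), so the net inward force is N − mg = mv²/r.
N = m(v²/r + g) = 1280 × ((27.8)²/378 + 9.81) = 1280 × (2.045 + 9.81) = 1280 × 11.85 = 15170 N.

15200 N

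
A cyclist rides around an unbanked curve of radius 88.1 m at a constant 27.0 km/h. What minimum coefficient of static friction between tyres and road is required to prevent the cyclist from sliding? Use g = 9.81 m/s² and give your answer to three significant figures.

v = 27.0/3.6 = 7.500 m/s.
Friction provides the centripetal force: μ_s m g = m v²/r, so μ_s = v²/(g r) = (7.500)²/(9.81 × 88.1) = 56.25/864.3 = 0.06508.

0.0651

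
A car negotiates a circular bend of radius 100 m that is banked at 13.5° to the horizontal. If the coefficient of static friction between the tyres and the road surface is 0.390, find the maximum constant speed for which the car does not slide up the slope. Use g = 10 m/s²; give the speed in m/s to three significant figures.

26.4 m/s

At the maximum speed, friction acts down the slope at its limiting value f = μN. Radially (horizontal, toward centre): N sinθ + μN cosθ = mv²/r. Vertically: N cosθ − μN sinθ = mg.
Dividing: v² = r g (sinθ + μcosθ)/(cosθ − μsinθ).
sinθ + μcosθ = 0.2334 + 0.390×0.9724 = 0.6127; cosθ − μsinθ = 0.9724 − 0.390×0.2334 = 0.8813.
v² = 100 × 10.0 × 0.6127/0.8813 = 695.2 m²/s², so v = 26.37 m/s.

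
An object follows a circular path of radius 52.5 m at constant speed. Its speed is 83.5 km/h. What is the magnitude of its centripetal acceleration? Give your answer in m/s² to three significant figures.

10.2 m/s²

v = 83.5 km/h = 83.5/3.6 = 23.19 m/s.
a_c = v²/r = (23.19)²/52.5 = 538.0/52.5 = 10.25 m/s².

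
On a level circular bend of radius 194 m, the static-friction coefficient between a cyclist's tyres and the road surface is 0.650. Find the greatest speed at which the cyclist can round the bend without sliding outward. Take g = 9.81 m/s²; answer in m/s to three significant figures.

Friction provides the centripetal force on a flat curve. At maximum speed it is at its limiting value: μ_s m g = m v²/r.
Mass cancels: v_max = √(μ_s g r) = √(0.650 × 9.81 × 194) = √1237 = 35.17 m/s.

35.2 m/s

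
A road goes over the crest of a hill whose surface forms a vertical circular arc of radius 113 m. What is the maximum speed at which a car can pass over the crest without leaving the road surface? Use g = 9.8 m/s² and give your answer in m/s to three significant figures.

33.3 m/s

At the crest the centre of the circle is below the car, so the net downward (centripetal) force is mg − N = mv²/r.
The car leaves the road when N → 0, giving v_max = √(g r) = √(9.8 × 113) = 33.28 m/s.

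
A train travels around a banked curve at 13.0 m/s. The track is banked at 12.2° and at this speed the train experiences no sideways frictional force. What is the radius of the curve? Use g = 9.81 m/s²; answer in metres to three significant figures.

Frictionless banking: tanθ = v²/(rg), so r = v²/(g tanθ).
r = (13.0)²/(9.81 × tan 12.2°) = 169.0/(9.81 × 0.2162) = 169.0/2.121 = 79.68 m.

79.7 m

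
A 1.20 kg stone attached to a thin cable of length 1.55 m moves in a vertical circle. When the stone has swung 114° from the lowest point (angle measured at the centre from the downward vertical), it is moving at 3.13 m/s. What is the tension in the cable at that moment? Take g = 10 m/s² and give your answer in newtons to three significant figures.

2.70 N

Take the radial direction toward the centre of the circle as positive. The component of the weight along the string toward the centre is −mg cos φ (φ measured from the bottom), so Newton's second law along the string gives T − mg cos φ = m v²/r.
cos 114° = -0.4067, so T = m(v²/r + g cos φ) = 1.20 × ((3.13)²/1.55 + 10.0 × -0.4067) = 1.20 × (6.321 + (-4.067)) = 1.20 × 2.253 = 2.704 N.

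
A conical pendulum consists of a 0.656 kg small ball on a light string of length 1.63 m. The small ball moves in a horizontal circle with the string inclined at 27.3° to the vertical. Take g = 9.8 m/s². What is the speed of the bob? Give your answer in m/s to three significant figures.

The radius of the circle is r = L sinθ = 1.63 × sin 27.3° = 0.7476 m.
Horizontally T sinθ = mv²/r and vertically T cosθ = mg, so tanθ = v²/(rg).
v = √(r g tanθ) = √(0.7476 × 9.8 × 0.5161) = √3.781 = 1.945 m/s.

1.94 m/s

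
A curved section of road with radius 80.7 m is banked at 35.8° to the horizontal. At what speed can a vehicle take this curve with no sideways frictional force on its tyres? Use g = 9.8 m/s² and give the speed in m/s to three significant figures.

On a frictionless banked curve, N sinθ = mv²/r and N cosθ = mg, so tanθ = v²/(rg).
v = √(r g tanθ) = √(80.7 × 9.8 × tan 35.8°) = √(80.7 × 9.8 × 0.7212) = √570.4 = 23.88 m/s.

23.9 m/s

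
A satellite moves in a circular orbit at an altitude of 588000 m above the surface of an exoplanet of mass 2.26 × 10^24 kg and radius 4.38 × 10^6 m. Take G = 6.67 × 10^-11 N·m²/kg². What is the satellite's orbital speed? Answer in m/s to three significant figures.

5510 m/s

Orbital radius r = R + h = 4.38 × 10^6 + 588000 = 4.968 × 10^6 m.
Gravity supplies the centripetal force: G M m / r² = m v² / r, so v = √(GM/r).
v = √(6.67 × 10^-11 × 2.26 × 10^24 / 4.968 × 10^6) = √(3.034 × 10^7) = 5508 m/s.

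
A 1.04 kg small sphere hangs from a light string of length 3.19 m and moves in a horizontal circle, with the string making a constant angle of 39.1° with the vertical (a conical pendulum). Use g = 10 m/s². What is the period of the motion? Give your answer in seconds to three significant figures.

r = L sinθ = 2.012 m. From T sinθ = mω²r and T cosθ = mg: tanθ = ω²r/g, so ω² = g tanθ / r = g/(L cosθ).
ω = √(g/(L cosθ)) = √(10.0/(3.19 × 0.7760)) = √4.039 = 2.010 rad/s.
Period = 2π/ω = 3.126 s.

3.13 s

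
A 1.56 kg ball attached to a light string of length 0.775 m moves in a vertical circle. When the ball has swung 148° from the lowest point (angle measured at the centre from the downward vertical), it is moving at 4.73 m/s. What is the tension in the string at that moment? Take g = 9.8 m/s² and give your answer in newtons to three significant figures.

Take the radial direction toward the centre of the circle as positive. The component of the weight along the string toward the centre is −mg cos φ (φ measured from the bottom), so Newton's second law along the string gives T − mg cos φ = m v²/r.
cos 148° = -0.8480, so T = m(v²/r + g cos φ) = 1.56 × ((4.73)²/0.775 + 9.8 × -0.8480) = 1.56 × (28.87 + (-8.311)) = 1.56 × 20.56 = 32.07 N.

32.1 N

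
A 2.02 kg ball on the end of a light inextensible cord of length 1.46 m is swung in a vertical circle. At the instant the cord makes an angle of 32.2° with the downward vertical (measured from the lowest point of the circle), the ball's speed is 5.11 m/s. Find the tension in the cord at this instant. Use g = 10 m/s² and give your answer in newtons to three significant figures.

Take the radial direction toward the centre of the circle as positive. The component of the weight along the string toward the centre is −mg cos φ (φ measured from the bottom), so Newton's second law along the string gives T − mg cos φ = m v²/r.
cos 32.2° = 0.8462, so T = m(v²/r + g cos φ) = 2.02 × ((5.11)²/1.46 + 10.0 × 0.8462) = 2.02 × (17.89 + (8.462)) = 2.02 × 26.35 = 53.22 N.

53.2 N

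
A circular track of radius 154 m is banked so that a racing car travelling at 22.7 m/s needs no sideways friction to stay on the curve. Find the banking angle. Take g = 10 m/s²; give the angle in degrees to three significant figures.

18.5°

With no friction, the horizontal component of the normal force provides the centripetal force: N sinθ = mv²/r, while N cosθ = mg vertically.
Dividing: tanθ = v²/(r g) = (22.7)²/(154 × 10.0) = 515.3/1540 = 0.3346.
θ = arctan(0.3346) = 18.50°.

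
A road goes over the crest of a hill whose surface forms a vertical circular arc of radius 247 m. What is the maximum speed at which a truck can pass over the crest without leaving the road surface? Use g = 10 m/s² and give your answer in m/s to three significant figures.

49.7 m/s

At the crest the centre of the circle is below the truck, so the net downward (centripetal) force is mg − N = mv²/r.
The truck leaves the road when N → 0, giving v_max = √(g r) = √(10.0 × 247) = 49.70 m/s.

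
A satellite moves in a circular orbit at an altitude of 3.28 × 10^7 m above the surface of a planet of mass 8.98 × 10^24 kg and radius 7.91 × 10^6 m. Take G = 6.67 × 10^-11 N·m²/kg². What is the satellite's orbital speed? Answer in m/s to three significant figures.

3840 m/s

Orbital radius r = R + h = 7.91 × 10^6 + 3.28 × 10^7 = 4.071 × 10^7 m.
Gravity supplies the centripetal force: G M m / r² = m v² / r, so v = √(GM/r).
v = √(6.67 × 10^-11 × 8.98 × 10^24 / 4.071 × 10^7) = √(1.471 × 10^7) = 3836 m/s.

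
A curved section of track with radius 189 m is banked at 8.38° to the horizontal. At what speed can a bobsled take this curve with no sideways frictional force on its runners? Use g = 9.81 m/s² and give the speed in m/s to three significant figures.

On a frictionless banked curve, N sinθ = mv²/r and N cosθ = mg, so tanθ = v²/(rg).
v = √(r g tanθ) = √(189 × 9.81 × tan 8.38°) = √(189 × 9.81 × 0.1473) = √273.1 = 16.53 m/s.

16.5 m/s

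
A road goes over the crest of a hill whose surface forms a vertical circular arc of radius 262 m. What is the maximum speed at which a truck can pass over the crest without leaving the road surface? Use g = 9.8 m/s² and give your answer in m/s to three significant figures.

50.7 m/s

At the crest the centre of the circle is below the truck, so the net downward (centripetal) force is mg − N = mv²/r.
The truck leaves the road when N → 0, giving v_max = √(g r) = √(9.8 × 262) = 50.67 m/s.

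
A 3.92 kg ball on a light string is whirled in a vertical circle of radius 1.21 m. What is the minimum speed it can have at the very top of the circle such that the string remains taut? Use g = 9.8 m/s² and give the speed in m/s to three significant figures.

At the top, both weight mg and T point toward the centre: T + mg = mv²/r.
At minimum speed T → 0, so mg = mv_min²/r ⇒ v_min = √(g r) = √(9.8 × 1.21) = 3.444 m/s.

3.44 m/s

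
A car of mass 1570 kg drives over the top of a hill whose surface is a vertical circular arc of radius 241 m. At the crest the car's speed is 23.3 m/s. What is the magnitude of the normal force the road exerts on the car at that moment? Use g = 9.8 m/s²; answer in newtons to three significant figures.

11800 N

At the crest the centripetal acceleration points downward (toward the centre of the arc), so mg − N = mv²/r.
N = m(g − v²/r) = 1570 × (9.8 − (23.3)²/241) = 1570 × (9.8 − 2.253) = 1570 × 7.547 = 11850 N.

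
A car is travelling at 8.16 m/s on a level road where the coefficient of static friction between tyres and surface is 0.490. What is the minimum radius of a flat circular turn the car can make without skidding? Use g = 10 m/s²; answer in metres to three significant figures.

13.6 m

At the limit, μ_s m g = m v²/r, so r_min = v²/(μ_s g) = (8.16)²/(0.490 × 10.0) = 66.59/4.900 = 13.59 m.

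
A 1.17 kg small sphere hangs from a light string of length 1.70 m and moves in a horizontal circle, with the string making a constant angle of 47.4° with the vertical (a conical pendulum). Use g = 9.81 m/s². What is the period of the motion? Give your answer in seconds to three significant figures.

r = L sinθ = 1.251 m. From T sinθ = mω²r and T cosθ = mg: tanθ = ω²r/g, so ω² = g tanθ / r = g/(L cosθ).
ω = √(g/(L cosθ)) = √(9.81/(1.70 × 0.6769)) = √8.525 = 2.920 rad/s.
Period = 2π/ω = 2.152 s.

2.15 s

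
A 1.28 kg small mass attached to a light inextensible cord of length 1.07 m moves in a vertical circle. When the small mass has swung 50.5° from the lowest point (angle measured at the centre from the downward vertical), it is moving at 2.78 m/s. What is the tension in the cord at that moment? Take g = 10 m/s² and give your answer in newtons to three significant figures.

Take the radial direction toward the centre of the circle as positive. The component of the weight along the string toward the centre is −mg cos φ (φ measured from the bottom), so Newton's second law along the string gives T − mg cos φ = m v²/r.
cos 50.5° = 0.6361, so T = m(v²/r + g cos φ) = 1.28 × ((2.78)²/1.07 + 10.0 × 0.6361) = 1.28 × (7.223 + (6.361)) = 1.28 × 13.58 = 17.39 N.

17.4 N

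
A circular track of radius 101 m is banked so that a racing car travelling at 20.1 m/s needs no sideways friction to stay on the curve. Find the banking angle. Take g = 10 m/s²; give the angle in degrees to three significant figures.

21.8°

With no friction, the horizontal component of the normal force provides the centripetal force: N sinθ = mv²/r, while N cosθ = mg vertically.
Dividing: tanθ = v²/(r g) = (20.1)²/(101 × 10.0) = 404.0/1010 = 0.4000.
θ = arctan(0.4000) = 21.80°.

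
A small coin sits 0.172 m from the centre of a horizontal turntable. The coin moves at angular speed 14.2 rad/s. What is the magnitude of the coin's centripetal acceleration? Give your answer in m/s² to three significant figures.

v = ωr = 14.2 × 0.172 = 2.442 m/s.
a_c = v²/r = (2.442)²/0.172 = 5.965/0.172 = 34.68 m/s².

34.7 m/s²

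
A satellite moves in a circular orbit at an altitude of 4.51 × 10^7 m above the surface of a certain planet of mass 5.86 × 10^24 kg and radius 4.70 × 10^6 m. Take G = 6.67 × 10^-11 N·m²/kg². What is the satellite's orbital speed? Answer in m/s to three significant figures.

Orbital radius r = R + h = 4.70 × 10^6 + 4.51 × 10^7 = 4.980 × 10^7 m.
Gravity supplies the centripetal force: G M m / r² = m v² / r, so v = √(GM/r).
v = √(6.67 × 10^-11 × 5.86 × 10^24 / 4.980 × 10^7) = √(7.849 × 10^6) = 2802 m/s.

2800 m/s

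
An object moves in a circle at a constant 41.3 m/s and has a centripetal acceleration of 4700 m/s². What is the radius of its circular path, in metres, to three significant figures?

0.363 m

a_c = v²/r ⇒ r = v²/a_c = (41.3)²/4700 = 1706/4700 = 0.3629 m.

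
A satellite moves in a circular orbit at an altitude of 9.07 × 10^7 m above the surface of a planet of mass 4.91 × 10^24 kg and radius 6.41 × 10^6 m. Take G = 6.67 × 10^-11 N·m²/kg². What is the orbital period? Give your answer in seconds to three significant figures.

332000 s

r = R + h = 6.41 × 10^6 + 9.07 × 10^7 = 9.711 × 10^7 m. Gravity provides the centripetal force: G M m / r² = m v² / r ⇒ v = √(GM/r) = 1836 m/s.
T = 2πr/v = 2π × 9.711 × 10^7 / 1836 = 332300 s.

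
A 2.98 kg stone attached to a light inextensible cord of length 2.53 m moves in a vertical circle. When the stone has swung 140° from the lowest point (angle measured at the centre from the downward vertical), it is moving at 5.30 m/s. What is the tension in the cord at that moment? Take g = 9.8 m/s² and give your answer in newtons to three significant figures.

Take the radial direction toward the centre of the circle as positive. The component of the weight along the string toward the centre is −mg cos φ (φ measured from the bottom), so Newton's second law along the string gives T − mg cos φ = m v²/r.
cos 140° = -0.7660, so T = m(v²/r + g cos φ) = 2.98 × ((5.30)²/2.53 + 9.8 × -0.7660) = 2.98 × (11.10 + (-7.507)) = 2.98 × 3.596 = 10.71 N.

10.7 N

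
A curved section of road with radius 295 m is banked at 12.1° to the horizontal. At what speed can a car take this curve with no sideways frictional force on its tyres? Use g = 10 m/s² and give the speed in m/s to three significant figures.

On a frictionless banked curve, N sinθ = mv²/r and N cosθ = mg, so tanθ = v²/(rg).
v = √(r g tanθ) = √(295 × 10.0 × tan 12.1°) = √(295 × 10.0 × 0.2144) = √632.4 = 25.15 m/s.

25.1 m/s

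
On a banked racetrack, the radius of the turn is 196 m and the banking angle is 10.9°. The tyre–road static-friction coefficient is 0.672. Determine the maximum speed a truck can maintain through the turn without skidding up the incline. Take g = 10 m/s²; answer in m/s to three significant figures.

44.1 m/s

At the maximum speed, friction acts down the slope at its limiting value f = μN. Radially (horizontal, toward centre): N sinθ + μN cosθ = mv²/r. Vertically: N cosθ − μN sinθ = mg.
Dividing: v² = r g (sinθ + μcosθ)/(cosθ − μsinθ).
sinθ + μcosθ = 0.1891 + 0.672×0.9820 = 0.8490; cosθ − μsinθ = 0.9820 − 0.672×0.1891 = 0.8549.
v² = 196 × 10.0 × 0.8490/0.8549 = 1946 m²/s², so v = 44.12 m/s.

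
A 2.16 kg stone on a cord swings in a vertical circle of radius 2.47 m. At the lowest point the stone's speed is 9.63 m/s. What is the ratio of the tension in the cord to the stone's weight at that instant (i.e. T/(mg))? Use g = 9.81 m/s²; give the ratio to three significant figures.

4.83

At the bottom, T − mg = mv²/r, so T = m(v²/r + g) and T/(mg) = v²/(rg) + 1 = (9.63)²/(2.47 × 9.81) + 1 = 3.827 + 1 = 4.827.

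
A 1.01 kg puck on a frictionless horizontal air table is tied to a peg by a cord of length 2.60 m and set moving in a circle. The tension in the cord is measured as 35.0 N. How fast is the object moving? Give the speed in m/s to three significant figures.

T = m v²/r ⇒ v = √(T r / m) = √(35.0 × 2.60 / 1.01) = √90.10 = 9.492 m/s.

9.49 m/s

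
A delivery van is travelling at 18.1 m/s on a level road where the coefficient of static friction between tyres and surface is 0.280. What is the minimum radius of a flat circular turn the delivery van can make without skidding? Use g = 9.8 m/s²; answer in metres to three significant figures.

At the limit, μ_s m g = m v²/r, so r_min = v²/(μ_s g) = (18.1)²/(0.280 × 9.8) = 327.6/2.744 = 119.4 m.

119 m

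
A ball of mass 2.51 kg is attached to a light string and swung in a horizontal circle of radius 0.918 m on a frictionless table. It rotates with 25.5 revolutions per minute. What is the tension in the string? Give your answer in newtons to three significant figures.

16.4 N

ω = 25.5 rev/min × 2π/60 = 2.670 rad/s, so v = ωr = 2.670 × 0.918 = 2.451 m/s.
The tension is the only horizontal force, so it supplies the full centripetal force: T = m v²/r = 2.51 × (2.451)²/0.918 = 2.51 × 6.009/0.918 = 16.43 N.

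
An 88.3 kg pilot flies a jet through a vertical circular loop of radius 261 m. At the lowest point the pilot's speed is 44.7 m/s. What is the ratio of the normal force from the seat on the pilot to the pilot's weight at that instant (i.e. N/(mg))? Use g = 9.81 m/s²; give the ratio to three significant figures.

1.78

At the bottom, N − mg = mv²/r, so N = m(v²/r + g) and N/(mg) = v²/(rg) + 1 = (44.7)²/(261 × 9.81) + 1 = 0.7804 + 1 = 1.780.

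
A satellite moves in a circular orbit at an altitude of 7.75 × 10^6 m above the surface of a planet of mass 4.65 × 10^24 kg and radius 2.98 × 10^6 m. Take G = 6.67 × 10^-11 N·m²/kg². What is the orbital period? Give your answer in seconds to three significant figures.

12500 s

r = R + h = 2.98 × 10^6 + 7.75 × 10^6 = 1.073 × 10^7 m. Gravity provides the centripetal force: G M m / r² = m v² / r ⇒ v = √(GM/r) = 5376 m/s.
T = 2πr/v = 2π × 1.073 × 10^7 / 5376 = 12540 s.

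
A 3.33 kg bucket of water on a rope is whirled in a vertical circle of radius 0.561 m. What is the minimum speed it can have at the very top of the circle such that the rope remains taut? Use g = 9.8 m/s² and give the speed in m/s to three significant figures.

At the highest point the centre is directly below, so both the weight and T act inward: T + mg = mv²/r.
At minimum speed T → 0, so mg = mv_min²/r ⇒ v_min = √(g r) = √(9.8 × 0.561) = 2.345 m/s.

2.34 m/s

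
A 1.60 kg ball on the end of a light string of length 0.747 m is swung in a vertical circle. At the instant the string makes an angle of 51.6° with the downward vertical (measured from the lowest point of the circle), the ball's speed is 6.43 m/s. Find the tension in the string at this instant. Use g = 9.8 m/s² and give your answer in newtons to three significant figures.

Take the radial direction toward the centre of the circle as positive. The component of the weight along the string toward the centre is −mg cos φ (φ measured from the bottom), so Newton's second law along the string gives T − mg cos φ = m v²/r.
cos 51.6° = 0.6211, so T = m(v²/r + g cos φ) = 1.60 × ((6.43)²/0.747 + 9.8 × 0.6211) = 1.60 × (55.35 + (6.087)) = 1.60 × 61.44 = 98.30 N.

98.3 N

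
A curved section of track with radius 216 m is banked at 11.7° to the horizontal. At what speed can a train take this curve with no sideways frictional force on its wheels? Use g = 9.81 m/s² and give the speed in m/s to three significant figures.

20.9 m/s

On a frictionless banked curve, N sinθ = mv²/r and N cosθ = mg, so tanθ = v²/(rg).
v = √(r g tanθ) = √(216 × 9.81 × tan 11.7°) = √(216 × 9.81 × 0.2071) = √438.8 = 20.95 m/s.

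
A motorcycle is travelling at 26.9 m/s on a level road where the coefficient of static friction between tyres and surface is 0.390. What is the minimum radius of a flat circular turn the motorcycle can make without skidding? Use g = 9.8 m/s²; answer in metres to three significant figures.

At the limit, μ_s m g = m v²/r, so r_min = v²/(μ_s g) = (26.9)²/(0.390 × 9.8) = 723.6/3.822 = 189.3 m.

189 m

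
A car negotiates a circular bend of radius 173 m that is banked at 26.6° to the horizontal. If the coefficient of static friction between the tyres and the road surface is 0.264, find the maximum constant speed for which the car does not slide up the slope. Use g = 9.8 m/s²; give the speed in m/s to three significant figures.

38.7 m/s

At the maximum speed, friction acts down the slope at its limiting value f = μN. Radially (horizontal, toward centre): N sinθ + μN cosθ = mv²/r. Vertically: N cosθ − μN sinθ = mg.
Dividing: v² = r g (sinθ + μcosθ)/(cosθ − μsinθ).
sinθ + μcosθ = 0.4478 + 0.264×0.8942 = 0.6838; cosθ − μsinθ = 0.8942 − 0.264×0.4478 = 0.7759.
v² = 173 × 9.8 × 0.6838/0.7759 = 1494 m²/s², so v = 38.65 m/s.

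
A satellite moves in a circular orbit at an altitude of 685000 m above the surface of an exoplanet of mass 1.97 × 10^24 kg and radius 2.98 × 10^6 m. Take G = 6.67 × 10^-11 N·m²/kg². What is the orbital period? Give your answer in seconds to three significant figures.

3850 s

r = R + h = 2.98 × 10^6 + 685000 = 3.665 × 10^6 m. Gravity provides the centripetal force: G M m / r² = m v² / r ⇒ v = √(GM/r) = 5988 m/s.
T = 2πr/v = 2π × 3.665 × 10^6 / 5988 = 3846 s.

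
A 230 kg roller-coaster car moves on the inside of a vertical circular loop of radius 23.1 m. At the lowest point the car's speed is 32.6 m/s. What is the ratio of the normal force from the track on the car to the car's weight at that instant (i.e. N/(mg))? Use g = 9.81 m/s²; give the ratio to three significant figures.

At the bottom, N − mg = mv²/r, so N = m(v²/r + g) and N/(mg) = v²/(rg) + 1 = (32.6)²/(23.1 × 9.81) + 1 = 4.690 + 1 = 5.690.

5.69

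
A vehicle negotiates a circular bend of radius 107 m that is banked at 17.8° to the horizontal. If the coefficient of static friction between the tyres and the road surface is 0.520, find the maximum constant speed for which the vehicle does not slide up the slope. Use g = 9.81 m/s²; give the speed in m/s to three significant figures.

32.6 m/s

At the maximum speed, friction acts down the slope at its limiting value f = μN. Radially (horizontal, toward centre): N sinθ + μN cosθ = mv²/r. Vertically: N cosθ − μN sinθ = mg.
Dividing: v² = r g (sinθ + μcosθ)/(cosθ − μsinθ).
sinθ + μcosθ = 0.3057 + 0.520×0.9521 = 0.8008; cosθ − μsinθ = 0.9521 − 0.520×0.3057 = 0.7932.
v² = 107 × 9.81 × 0.8008/0.7932 = 1060 m²/s², so v = 32.55 m/s.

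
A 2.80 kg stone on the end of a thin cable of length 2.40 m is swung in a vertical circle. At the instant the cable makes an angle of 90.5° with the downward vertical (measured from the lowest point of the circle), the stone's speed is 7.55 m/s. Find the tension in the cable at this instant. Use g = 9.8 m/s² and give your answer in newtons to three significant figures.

66.3 N

Take the radial direction toward the centre of the circle as positive. The component of the weight along the string toward the centre is −mg cos φ (φ measured from the bottom), so Newton's second law along the string gives T − mg cos φ = m v²/r.
cos 90.5° = -0.008727, so T = m(v²/r + g cos φ) = 2.80 × ((7.55)²/2.40 + 9.8 × -0.008727) = 2.80 × (23.75 + (-0.08552)) = 2.80 × 23.67 = 66.26 N.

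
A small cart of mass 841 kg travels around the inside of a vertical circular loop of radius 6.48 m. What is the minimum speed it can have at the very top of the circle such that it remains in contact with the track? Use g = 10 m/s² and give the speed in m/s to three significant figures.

At the highest point the centre is directly below, so both the weight and N act inward: N + mg = mv²/r.
At minimum speed N → 0, so mg = mv_min²/r ⇒ v_min = √(g r) = √(10.0 × 6.48) = 8.050 m/s.

8.05 m/s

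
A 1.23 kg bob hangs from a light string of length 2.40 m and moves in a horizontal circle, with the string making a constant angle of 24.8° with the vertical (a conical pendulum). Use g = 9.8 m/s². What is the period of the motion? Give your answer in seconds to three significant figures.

r = L sinθ = 1.007 m. From T sinθ = mω²r and T cosθ = mg: tanθ = ω²r/g, so ω² = g tanθ / r = g/(L cosθ).
ω = √(g/(L cosθ)) = √(9.8/(2.40 × 0.9078)) = √4.498 = 2.121 rad/s.
Period = 2π/ω = 2.963 s.

2.96 s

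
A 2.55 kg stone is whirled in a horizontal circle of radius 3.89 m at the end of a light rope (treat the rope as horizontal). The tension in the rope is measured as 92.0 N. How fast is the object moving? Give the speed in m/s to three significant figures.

T = m v²/r ⇒ v = √(T r / m) = √(92.0 × 3.89 / 2.55) = √140.3 = 11.85 m/s.

11.8 m/s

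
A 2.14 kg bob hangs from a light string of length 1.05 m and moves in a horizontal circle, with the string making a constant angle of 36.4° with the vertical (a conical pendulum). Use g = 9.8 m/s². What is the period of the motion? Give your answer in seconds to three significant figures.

r = L sinθ = 0.6231 m. From T sinθ = mω²r and T cosθ = mg: tanθ = ω²r/g, so ω² = g tanθ / r = g/(L cosθ).
ω = √(g/(L cosθ)) = √(9.8/(1.05 × 0.8049)) = √11.60 = 3.405 rad/s.
Period = 2π/ω = 1.845 s.

1.85 s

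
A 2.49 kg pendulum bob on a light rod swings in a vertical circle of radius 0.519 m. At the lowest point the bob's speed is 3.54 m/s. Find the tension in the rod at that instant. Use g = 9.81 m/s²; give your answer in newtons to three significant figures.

84.5 N

At the lowest point, T points up (toward the centre) and the weight mg points down (away from the centre), so the net inward force is T − mg = mv²/r.
T = m(v²/r + g) = 2.49 × ((3.54)²/0.519 + 9.81) = 2.49 × (24.15 + 9.81) = 2.49 × 33.96 = 84.55 N.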